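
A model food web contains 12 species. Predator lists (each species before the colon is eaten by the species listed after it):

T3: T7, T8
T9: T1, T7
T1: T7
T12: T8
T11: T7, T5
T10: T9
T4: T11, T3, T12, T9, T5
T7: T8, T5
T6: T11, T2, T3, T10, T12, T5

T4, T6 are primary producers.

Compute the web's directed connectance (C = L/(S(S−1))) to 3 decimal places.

The web has S = 12 species and L = 22 feeding links.
C = L / (S(S−1)) = 22 / 132 = 0.1667 ≈ 0.167.

C = 0.167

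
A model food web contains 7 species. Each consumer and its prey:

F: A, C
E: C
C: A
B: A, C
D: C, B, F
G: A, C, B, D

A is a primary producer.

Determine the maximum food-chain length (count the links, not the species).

4 links

One longest chain: A → C → B → D → G.
It has 5 species and 4 links.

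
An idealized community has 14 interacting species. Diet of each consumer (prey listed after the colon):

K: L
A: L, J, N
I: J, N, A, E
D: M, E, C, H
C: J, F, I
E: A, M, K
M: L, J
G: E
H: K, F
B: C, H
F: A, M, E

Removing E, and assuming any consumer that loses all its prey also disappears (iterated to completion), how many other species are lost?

Remove E.
Round 1: G (all prey gone) → extinct.
No further losses. Total secondary extinctions: 1.

1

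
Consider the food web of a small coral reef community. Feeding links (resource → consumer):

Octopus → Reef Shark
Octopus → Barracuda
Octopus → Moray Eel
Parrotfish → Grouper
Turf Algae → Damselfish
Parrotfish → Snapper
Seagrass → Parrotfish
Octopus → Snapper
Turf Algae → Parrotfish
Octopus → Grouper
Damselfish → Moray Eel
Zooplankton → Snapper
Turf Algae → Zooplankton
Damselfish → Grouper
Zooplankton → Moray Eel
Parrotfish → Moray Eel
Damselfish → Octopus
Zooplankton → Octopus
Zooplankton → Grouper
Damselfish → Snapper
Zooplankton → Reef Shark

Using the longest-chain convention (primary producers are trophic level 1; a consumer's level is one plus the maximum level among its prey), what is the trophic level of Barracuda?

Trophic level 4

Turf Algae is a producer → level 1.
Damselfish eats Turf Algae → level 2.
Octopus eats Damselfish (level 2); other prey at levels: Zooplankton 2 → level 3.
Barracuda eats Octopus → level 4.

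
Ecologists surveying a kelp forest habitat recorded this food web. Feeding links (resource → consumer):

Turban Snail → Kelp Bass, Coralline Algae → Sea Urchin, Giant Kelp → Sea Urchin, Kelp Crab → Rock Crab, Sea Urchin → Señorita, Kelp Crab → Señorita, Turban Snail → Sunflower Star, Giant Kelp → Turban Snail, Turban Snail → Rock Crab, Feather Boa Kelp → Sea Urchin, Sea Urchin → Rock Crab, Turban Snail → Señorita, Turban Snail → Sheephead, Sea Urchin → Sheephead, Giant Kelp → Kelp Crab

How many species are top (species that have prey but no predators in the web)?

Top species (has prey, but nothing eats it): Kelp Bass, Señorita, Sunflower Star, Sheephead, Rock Crab.
Count: 5.

5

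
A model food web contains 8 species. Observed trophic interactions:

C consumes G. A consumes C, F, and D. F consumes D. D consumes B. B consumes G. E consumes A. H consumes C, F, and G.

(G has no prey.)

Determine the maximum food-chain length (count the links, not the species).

One longest chain: G → B → D → F → A → E.
It has 6 species and 5 links.

5 links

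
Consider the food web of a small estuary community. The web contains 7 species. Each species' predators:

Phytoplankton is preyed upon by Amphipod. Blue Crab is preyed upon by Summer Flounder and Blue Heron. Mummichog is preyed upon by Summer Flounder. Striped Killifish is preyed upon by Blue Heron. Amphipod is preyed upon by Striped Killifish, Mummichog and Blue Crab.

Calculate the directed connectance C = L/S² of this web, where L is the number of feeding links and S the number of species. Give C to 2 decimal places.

C = 0.16

The web has S = 7 species and L = 8 feeding links.
C = L / S² = 8 / 49 = 0.1633 ≈ 0.16.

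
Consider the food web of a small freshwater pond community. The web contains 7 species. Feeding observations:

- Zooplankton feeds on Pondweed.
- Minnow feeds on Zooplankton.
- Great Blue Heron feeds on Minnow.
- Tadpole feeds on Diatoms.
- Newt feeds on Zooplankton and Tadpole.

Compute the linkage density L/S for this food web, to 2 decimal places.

L/S = 0.86

There are L = 6 links among S = 7 species.
L/S = 6/7 = 0.8571 ≈ 0.86.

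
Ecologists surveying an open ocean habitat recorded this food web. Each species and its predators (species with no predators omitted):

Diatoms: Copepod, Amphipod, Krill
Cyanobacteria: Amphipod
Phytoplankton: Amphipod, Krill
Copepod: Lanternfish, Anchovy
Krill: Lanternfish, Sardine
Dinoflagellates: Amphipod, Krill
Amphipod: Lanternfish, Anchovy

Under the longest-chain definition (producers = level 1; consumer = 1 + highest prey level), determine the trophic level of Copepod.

Diatoms is a producer → level 1.
Copepod eats Diatoms → level 2.

Trophic level 2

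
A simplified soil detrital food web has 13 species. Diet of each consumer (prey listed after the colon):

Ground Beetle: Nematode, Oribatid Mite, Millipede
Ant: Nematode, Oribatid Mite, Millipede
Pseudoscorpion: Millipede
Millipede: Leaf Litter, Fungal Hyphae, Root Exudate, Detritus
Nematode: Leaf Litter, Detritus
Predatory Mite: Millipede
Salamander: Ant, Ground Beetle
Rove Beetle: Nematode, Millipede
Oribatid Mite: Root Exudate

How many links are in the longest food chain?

One longest chain: Leaf Litter → Nematode → Ground Beetle → Salamander.
It has 4 species and 3 links.

3 links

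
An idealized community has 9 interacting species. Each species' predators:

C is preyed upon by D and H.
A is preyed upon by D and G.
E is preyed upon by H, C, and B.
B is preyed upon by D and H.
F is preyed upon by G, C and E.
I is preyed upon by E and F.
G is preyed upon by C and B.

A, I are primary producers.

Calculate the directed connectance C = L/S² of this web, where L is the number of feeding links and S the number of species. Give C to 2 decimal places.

C = 0.20

The web has S = 9 species and L = 16 feeding links.
C = L / S² = 16 / 81 = 0.1975 ≈ 0.20.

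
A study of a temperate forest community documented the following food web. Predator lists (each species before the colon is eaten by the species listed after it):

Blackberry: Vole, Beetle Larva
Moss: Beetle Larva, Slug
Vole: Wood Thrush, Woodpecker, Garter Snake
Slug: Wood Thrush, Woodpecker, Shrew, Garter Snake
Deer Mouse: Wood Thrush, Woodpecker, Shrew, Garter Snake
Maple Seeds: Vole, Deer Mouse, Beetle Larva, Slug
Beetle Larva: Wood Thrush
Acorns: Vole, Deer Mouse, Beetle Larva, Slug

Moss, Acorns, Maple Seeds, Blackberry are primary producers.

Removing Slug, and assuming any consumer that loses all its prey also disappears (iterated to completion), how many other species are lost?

Remove Slug.
Every predator of it retains at least one other prey: Wood Thrush still has Vole, Deer Mouse, Beetle Larva; Woodpecker still has Vole, Deer Mouse; Shrew still has Deer Mouse; Garter Snake still has Vole, Deer Mouse.
No consumer loses all prey, so no secondary extinctions occur.

0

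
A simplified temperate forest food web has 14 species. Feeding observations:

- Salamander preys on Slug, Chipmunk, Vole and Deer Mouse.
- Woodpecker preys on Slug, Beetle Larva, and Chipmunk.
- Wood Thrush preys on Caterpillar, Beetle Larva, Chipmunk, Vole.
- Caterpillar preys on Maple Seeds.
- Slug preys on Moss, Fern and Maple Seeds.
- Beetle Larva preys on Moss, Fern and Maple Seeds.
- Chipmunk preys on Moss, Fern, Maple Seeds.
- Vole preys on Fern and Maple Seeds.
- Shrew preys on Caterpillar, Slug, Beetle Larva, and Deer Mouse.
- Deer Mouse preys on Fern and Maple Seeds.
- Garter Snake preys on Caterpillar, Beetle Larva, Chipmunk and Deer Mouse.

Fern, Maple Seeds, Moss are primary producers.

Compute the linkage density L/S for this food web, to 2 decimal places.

There are L = 33 links among S = 14 species.
L/S = 33/14 = 2.3571 ≈ 2.36.

L/S = 2.36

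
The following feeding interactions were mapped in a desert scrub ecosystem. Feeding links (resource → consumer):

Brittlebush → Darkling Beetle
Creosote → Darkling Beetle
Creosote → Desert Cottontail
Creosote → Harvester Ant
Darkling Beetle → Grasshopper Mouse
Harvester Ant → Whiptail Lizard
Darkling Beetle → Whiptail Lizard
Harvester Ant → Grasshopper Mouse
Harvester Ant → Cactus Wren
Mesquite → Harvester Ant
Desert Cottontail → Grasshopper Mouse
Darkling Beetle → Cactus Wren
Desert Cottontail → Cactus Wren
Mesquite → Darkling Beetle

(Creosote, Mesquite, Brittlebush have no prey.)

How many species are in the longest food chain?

One longest chain: Creosote → Harvester Ant → Whiptail Lizard.
It has 3 species and 2 links.

3 species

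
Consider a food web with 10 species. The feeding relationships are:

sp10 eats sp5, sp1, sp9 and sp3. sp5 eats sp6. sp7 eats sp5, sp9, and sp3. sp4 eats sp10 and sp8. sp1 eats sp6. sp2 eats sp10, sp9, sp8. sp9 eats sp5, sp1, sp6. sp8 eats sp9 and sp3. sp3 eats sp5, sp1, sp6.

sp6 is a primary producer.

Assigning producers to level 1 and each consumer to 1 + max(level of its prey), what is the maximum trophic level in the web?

Producers (level 1): sp6.
sp6 → sp5 → sp9 → sp8 → sp4 gives sp4 level 5.
No species has a prey at level 5, so no species reaches level 6.

5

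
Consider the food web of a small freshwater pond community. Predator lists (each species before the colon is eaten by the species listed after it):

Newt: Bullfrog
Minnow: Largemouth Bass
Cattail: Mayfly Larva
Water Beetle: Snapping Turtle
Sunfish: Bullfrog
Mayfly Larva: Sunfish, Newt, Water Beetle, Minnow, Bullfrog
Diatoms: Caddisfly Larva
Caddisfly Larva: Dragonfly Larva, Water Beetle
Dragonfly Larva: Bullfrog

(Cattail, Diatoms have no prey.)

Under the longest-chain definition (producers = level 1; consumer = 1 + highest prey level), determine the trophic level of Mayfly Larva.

Trophic level 2

Cattail is a producer → level 1.
Mayfly Larva eats Cattail → level 2.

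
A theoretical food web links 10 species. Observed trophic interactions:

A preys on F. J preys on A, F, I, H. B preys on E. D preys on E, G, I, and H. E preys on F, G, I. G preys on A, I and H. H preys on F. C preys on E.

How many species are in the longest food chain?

5 species

One longest chain: F → A → G → E → C.
It has 5 species and 4 links.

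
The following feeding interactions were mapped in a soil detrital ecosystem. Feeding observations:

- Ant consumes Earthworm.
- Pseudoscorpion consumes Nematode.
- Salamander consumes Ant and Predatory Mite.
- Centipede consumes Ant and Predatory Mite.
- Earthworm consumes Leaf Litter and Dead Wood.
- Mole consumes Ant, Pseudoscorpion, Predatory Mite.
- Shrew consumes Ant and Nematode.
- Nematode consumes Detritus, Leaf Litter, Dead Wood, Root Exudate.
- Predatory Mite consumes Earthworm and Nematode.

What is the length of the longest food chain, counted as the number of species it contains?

One longest chain: Dead Wood → Earthworm → Ant → Salamander.
It has 4 species and 3 links.

4 species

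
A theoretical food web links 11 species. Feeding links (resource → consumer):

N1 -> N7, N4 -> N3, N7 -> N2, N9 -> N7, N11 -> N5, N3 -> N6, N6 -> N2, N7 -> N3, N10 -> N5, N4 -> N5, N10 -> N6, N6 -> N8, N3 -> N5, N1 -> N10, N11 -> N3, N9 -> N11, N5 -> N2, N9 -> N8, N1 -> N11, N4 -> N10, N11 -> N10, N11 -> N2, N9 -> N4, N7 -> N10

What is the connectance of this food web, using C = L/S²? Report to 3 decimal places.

The web has S = 11 species and L = 24 feeding links.
C = L / S² = 24 / 121 = 0.1983 ≈ 0.198.

C = 0.198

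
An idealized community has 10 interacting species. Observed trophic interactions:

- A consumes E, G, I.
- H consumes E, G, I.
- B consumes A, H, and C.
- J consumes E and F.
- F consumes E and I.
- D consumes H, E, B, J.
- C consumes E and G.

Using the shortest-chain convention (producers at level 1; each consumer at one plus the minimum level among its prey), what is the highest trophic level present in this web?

Producers (level 1): I, G, E.
Following each consumer down to its lowest-level prey: I → A → B (levels 1 through 3).
All prey of B (A 2, C 2, H 2) are at level 2 or above, so B is at level 1 + 2 = 3.
Every consumer has at least one prey at level 2 or below, so none exceeds level 3.

3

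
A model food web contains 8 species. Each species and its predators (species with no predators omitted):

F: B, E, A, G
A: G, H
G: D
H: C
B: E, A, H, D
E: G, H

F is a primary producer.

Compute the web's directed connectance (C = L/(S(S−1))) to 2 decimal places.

The web has S = 8 species and L = 14 feeding links.
C = L / (S(S−1)) = 14 / 56 = 0.2500 ≈ 0.25.

C = 0.25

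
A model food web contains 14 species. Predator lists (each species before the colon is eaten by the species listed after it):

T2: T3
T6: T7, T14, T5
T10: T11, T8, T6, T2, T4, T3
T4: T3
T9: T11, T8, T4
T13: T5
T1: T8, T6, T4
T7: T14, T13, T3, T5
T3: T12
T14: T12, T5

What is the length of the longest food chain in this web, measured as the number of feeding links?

4 links

One longest chain: T10 → T6 → T7 → T14 → T12.
It has 5 species and 4 links.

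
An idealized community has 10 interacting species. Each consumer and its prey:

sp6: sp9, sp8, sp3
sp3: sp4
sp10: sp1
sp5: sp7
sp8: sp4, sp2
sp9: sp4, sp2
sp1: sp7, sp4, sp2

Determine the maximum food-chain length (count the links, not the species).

One longest chain: sp7 → sp1 → sp10.
It has 3 species and 2 links.

2 links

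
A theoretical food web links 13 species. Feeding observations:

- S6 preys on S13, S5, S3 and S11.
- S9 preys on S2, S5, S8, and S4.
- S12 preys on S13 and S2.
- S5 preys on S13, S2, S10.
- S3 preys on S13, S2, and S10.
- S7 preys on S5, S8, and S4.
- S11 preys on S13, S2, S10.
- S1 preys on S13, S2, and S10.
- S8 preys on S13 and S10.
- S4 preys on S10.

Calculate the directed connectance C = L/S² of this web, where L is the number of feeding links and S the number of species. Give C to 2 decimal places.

The web has S = 13 species and L = 28 feeding links.
C = L / S² = 28 / 169 = 0.1657 ≈ 0.17.

C = 0.17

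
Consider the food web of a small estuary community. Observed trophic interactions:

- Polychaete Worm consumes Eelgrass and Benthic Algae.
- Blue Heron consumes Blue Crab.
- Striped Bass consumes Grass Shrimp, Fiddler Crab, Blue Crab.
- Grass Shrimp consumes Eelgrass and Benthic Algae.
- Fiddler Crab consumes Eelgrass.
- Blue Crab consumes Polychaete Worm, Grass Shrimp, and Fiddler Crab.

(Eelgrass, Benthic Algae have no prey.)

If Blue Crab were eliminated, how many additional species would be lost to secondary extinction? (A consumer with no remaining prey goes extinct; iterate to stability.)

Remove Blue Crab.
Round 1: Blue Heron (all prey gone) → extinct.
No further losses. Total secondary extinctions: 1.

1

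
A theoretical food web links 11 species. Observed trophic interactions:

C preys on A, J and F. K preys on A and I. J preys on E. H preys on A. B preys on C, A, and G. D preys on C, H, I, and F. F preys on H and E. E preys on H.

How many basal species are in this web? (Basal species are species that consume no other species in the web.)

Basal species (no prey listed): G, I, A.
Count: 3.

3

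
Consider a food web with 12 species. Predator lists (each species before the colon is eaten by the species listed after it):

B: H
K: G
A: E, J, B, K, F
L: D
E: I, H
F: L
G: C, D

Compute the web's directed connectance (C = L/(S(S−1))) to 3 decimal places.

C = 0.098

The web has S = 12 species and L = 13 feeding links.
C = L / (S(S−1)) = 13 / 132 = 0.0985 ≈ 0.098.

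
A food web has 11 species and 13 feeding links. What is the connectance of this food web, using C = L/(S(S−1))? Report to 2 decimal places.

The web has S = 11 species and L = 13 feeding links.
C = L / (S(S−1)) = 13 / 110 = 0.1182 ≈ 0.12.

C = 0.12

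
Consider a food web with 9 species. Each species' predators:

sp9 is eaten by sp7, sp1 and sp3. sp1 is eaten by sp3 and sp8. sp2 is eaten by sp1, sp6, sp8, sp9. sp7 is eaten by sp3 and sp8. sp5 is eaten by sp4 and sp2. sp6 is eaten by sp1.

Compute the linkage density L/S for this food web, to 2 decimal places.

There are L = 14 links among S = 9 species.
L/S = 14/9 = 1.5556 ≈ 1.56.

L/S = 1.56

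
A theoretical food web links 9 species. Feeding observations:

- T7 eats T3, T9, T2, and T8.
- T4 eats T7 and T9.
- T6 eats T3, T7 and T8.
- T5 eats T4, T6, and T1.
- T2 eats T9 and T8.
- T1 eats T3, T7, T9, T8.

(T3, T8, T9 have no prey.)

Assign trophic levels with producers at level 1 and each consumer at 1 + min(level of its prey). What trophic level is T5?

Trophic level 3

T9 is a producer → level 1.
T4 eats T9 → level 2.
T5 eats T4 → level 3.
No prey of T5 is below level 2, so 3 is the minimum.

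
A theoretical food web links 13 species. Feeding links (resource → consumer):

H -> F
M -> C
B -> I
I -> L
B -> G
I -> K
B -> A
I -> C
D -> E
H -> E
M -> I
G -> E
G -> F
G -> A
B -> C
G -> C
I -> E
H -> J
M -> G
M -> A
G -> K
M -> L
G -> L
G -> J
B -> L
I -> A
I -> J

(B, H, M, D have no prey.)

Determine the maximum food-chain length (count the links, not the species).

One longest chain: B → G → F.
It has 3 species and 2 links.

2 links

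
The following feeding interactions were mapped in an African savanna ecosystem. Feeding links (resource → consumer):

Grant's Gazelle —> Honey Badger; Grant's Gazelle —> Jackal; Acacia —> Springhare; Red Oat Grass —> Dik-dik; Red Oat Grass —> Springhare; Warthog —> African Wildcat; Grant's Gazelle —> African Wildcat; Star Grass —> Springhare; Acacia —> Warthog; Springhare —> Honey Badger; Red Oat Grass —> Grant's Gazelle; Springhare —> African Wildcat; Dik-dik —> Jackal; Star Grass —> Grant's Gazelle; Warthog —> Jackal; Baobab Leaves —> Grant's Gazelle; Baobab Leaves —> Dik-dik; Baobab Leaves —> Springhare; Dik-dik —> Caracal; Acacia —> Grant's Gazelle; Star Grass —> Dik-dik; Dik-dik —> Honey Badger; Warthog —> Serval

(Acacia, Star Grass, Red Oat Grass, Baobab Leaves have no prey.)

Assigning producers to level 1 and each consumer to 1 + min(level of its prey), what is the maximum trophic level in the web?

3

Producers (level 1): Acacia, Star Grass, Red Oat Grass, Baobab Leaves.
Following each consumer down to its lowest-level prey: Acacia → Warthog → Jackal (levels 1 through 3).
All prey of Jackal (Warthog 2, Dik-dik 2, Grant's Gazelle 2) are at level 2 or above, so Jackal is at level 1 + 2 = 3.
Every consumer has at least one prey at level 2 or below, so none exceeds level 3.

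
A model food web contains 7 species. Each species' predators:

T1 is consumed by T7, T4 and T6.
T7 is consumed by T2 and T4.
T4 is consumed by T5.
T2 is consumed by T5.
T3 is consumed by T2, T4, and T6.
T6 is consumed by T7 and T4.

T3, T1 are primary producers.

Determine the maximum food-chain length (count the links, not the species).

One longest chain: T3 → T6 → T7 → T4 → T5.
It has 5 species and 4 links.

4 links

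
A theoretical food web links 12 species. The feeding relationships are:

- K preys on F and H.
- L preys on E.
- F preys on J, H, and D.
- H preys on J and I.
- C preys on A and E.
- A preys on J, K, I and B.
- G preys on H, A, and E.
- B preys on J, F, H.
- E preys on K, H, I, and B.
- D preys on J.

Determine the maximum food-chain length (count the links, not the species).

One longest chain: J → H → F → B → E → L.
It has 6 species and 5 links.

5 links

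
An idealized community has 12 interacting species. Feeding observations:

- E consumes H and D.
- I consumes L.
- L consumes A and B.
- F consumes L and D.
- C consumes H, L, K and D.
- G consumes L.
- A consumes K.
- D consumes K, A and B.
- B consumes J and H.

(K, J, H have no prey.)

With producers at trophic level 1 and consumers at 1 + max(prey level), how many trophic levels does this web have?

Producers (level 1): K, J, H.
K → A → L → I gives I level 4.
No species has a prey at level 4, so no species reaches level 5.

4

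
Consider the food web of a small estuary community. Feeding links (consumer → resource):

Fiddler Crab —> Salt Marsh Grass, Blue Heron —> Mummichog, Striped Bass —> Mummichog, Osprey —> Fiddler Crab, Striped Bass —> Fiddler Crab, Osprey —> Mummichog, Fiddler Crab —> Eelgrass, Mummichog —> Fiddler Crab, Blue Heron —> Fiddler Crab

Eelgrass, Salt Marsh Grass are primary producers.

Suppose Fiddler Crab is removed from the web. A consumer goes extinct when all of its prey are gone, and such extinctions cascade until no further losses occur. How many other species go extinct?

4

Remove Fiddler Crab.
Round 1: Mummichog (all prey gone) → extinct.
Round 2: Osprey (all prey gone), Striped Bass (all prey gone), Blue Heron (all prey gone) → extinct.
No further losses. Total secondary extinctions: 4.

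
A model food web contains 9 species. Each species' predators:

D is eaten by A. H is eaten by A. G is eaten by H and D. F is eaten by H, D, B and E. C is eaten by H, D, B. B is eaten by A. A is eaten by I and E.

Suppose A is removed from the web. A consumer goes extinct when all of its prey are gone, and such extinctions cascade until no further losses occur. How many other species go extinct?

Remove A.
Round 1: I (all prey gone) → extinct.
No further losses. Total secondary extinctions: 1.

1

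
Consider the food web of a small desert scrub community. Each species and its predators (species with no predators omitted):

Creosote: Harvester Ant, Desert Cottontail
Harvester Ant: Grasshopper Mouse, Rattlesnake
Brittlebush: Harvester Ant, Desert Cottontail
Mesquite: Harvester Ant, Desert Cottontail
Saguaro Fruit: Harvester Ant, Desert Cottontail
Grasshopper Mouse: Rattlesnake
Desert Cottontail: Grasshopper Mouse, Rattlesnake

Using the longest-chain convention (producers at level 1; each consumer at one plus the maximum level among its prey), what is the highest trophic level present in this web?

Producers (level 1): Saguaro Fruit, Mesquite, Brittlebush, Creosote.
Saguaro Fruit → Harvester Ant → Grasshopper Mouse → Rattlesnake gives Rattlesnake level 4.
No species has a prey at level 4, so no species reaches level 5.

4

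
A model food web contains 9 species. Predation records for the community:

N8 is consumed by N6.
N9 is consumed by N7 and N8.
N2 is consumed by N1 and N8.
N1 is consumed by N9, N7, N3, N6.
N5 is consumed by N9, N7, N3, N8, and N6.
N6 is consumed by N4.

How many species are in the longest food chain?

One longest chain: N2 → N1 → N9 → N8 → N6 → N4.
It has 6 species and 5 links.

6 species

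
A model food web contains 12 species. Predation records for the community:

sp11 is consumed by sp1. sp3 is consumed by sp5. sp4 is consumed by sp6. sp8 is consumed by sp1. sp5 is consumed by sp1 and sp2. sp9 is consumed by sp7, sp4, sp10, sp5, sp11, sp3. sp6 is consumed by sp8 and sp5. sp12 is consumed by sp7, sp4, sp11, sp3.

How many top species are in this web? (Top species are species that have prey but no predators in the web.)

4

Top species (has prey, but nothing eats it): sp7, sp10, sp2, sp1.
Count: 4.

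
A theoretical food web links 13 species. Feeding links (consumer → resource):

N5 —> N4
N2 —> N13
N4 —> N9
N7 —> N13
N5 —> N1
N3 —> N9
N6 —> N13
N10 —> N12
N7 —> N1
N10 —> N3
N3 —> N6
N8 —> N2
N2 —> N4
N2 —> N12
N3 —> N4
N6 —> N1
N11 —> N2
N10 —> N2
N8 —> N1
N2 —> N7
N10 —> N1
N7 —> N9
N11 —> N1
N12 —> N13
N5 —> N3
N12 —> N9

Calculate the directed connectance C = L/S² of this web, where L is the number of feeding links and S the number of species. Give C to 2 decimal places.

C = 0.15

The web has S = 13 species and L = 26 feeding links.
C = L / S² = 26 / 169 = 0.1538 ≈ 0.15.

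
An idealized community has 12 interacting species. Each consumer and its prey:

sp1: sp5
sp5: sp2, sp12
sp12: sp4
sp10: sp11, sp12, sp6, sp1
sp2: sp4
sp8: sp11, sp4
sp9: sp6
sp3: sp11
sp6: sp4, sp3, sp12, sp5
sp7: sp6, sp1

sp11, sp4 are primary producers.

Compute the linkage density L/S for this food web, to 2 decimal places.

There are L = 19 links among S = 12 species.
L/S = 19/12 = 1.5833 ≈ 1.58.

L/S = 1.58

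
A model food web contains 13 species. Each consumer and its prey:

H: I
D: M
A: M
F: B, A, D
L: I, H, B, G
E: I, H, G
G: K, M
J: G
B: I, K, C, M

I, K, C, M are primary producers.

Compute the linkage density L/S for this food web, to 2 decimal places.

L/S = 1.54

There are L = 20 links among S = 13 species.
L/S = 20/13 = 1.5385 ≈ 1.54.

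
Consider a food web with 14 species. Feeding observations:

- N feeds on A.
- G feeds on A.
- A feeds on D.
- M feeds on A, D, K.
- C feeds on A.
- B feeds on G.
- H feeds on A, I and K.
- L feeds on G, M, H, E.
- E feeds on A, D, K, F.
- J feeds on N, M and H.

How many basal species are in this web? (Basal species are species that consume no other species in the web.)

Basal species (no prey listed): K, F, D, I.
Count: 4.

4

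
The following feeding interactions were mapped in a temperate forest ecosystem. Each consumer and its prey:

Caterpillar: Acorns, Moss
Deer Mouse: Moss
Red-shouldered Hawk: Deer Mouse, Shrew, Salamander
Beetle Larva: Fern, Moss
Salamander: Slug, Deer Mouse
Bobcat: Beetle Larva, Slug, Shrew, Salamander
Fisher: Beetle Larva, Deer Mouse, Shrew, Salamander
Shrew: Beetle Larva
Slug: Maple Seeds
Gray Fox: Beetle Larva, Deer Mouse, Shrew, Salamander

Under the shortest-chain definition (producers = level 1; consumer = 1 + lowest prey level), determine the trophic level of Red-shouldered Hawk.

Trophic level 3

Moss is a producer → level 1.
Deer Mouse eats Moss → level 2.
Red-shouldered Hawk eats Deer Mouse → level 3.
No prey of Red-shouldered Hawk is below level 2, so 3 is the minimum.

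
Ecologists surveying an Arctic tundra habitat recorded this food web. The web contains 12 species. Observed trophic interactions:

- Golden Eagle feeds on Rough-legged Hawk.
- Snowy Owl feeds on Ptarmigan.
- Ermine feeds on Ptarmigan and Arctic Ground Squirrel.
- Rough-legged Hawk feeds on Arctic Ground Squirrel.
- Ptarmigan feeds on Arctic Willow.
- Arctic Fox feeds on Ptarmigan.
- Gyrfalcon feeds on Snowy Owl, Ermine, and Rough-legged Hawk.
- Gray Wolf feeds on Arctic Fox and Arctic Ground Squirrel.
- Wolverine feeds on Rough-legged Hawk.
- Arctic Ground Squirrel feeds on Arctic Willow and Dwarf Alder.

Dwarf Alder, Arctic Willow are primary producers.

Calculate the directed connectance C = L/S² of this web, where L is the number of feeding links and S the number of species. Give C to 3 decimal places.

C = 0.104

The web has S = 12 species and L = 15 feeding links.
C = L / S² = 15 / 144 = 0.1042 ≈ 0.104.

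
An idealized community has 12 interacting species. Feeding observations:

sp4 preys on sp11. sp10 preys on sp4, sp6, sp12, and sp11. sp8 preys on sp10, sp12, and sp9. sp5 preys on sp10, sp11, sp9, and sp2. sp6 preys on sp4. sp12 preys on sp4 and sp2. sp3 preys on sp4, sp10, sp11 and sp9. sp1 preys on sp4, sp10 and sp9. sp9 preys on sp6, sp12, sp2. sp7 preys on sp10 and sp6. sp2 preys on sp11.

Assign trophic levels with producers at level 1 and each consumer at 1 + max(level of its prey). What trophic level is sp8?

sp11 is a producer → level 1.
sp4 eats sp11 → level 2.
sp6 eats sp4 → level 3.
sp10 eats sp6 (level 3); other prey at levels: sp11 1, sp4 2, sp12 3 → level 4.
sp8 eats sp10 (level 4); other prey at levels: sp12 3, sp9 4 → level 5.

Trophic level 5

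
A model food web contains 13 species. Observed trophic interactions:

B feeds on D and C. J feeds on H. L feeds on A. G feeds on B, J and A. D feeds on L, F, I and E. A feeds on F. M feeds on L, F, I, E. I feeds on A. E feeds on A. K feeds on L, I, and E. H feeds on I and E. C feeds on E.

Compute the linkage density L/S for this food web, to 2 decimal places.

L/S = 1.85

There are L = 24 links among S = 13 species.
L/S = 24/13 = 1.8462 ≈ 1.85.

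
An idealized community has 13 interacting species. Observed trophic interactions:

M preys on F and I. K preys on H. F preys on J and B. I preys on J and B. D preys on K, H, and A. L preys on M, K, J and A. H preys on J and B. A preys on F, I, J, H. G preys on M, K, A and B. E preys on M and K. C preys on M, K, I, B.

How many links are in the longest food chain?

One longest chain: J → I → M → G.
It has 4 species and 3 links.

3 links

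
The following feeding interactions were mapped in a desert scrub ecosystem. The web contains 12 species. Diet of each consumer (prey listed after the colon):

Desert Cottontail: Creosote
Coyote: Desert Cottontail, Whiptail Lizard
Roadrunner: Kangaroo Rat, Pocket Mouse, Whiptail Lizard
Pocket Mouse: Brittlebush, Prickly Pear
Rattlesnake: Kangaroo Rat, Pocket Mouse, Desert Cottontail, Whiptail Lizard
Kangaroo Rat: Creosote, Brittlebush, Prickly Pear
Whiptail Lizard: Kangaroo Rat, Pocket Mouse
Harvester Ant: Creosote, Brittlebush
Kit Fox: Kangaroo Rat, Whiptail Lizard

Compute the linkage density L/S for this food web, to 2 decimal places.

There are L = 21 links among S = 12 species.
L/S = 21/12 = 1.7500 ≈ 1.75.

L/S = 1.75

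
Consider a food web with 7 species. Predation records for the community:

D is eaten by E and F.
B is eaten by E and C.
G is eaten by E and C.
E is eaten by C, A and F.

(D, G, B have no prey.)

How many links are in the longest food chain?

One longest chain: D → E → A.
It has 3 species and 2 links.

2 links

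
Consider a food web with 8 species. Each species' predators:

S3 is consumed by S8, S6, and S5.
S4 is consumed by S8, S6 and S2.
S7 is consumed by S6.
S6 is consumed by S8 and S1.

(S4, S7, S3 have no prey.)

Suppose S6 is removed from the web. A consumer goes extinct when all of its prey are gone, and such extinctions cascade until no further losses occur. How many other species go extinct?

1

Remove S6.
Round 1: S1 (all prey gone) → extinct.
No further losses. Total secondary extinctions: 1.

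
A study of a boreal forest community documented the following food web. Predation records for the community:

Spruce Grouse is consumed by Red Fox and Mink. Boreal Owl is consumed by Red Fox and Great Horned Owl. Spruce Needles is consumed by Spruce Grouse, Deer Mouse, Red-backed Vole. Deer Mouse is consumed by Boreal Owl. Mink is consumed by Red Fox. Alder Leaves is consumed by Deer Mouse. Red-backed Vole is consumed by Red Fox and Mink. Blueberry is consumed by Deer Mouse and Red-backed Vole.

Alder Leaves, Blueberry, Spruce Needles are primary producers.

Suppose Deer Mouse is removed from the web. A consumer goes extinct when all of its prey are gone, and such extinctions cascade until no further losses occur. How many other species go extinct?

Remove Deer Mouse.
Round 1: Boreal Owl (all prey gone) → extinct.
Round 2: Great Horned Owl (all prey gone) → extinct.
No further losses. Total secondary extinctions: 2.

2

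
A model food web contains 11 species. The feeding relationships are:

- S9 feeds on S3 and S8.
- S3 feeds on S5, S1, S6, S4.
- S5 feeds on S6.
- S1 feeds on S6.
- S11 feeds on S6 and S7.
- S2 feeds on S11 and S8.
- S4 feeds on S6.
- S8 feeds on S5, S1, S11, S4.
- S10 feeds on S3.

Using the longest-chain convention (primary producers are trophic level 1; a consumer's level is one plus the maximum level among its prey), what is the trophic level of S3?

S6 is a producer → level 1.
S5 eats S6 → level 2.
S3 eats S5 (level 2); other prey at levels: S6 1, S1 2, S4 2 → level 3.

Trophic level 3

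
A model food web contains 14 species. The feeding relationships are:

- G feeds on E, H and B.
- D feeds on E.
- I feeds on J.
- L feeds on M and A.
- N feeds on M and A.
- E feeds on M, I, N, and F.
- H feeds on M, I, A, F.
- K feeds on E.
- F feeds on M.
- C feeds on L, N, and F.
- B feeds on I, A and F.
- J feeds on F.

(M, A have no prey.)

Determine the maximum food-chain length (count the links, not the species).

One longest chain: M → F → J → I → H → G.
It has 6 species and 5 links.

5 links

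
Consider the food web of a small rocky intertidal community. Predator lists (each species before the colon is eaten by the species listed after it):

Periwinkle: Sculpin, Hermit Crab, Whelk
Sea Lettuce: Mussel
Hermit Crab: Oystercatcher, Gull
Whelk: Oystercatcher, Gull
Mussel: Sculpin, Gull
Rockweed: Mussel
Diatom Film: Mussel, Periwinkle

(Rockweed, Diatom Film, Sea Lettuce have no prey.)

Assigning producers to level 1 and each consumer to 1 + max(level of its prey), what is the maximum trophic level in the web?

Producers (level 1): Rockweed, Diatom Film, Sea Lettuce.
Diatom Film → Periwinkle → Hermit Crab → Oystercatcher gives Oystercatcher level 4.
No species has a prey at level 4, so no species reaches level 5.

4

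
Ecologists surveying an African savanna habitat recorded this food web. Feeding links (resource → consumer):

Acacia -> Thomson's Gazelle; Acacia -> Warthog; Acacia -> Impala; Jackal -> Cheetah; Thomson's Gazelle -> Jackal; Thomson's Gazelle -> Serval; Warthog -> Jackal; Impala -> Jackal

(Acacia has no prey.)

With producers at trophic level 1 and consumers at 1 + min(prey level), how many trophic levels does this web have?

Producers (level 1): Acacia.
Following each consumer down to its lowest-level prey: Acacia → Thomson's Gazelle → Jackal → Cheetah (levels 1 through 4).
All prey of Cheetah (Jackal 3) are at level 3 or above, so Cheetah is at level 1 + 3 = 4.
Every consumer has at least one prey at level 3 or below, so none exceeds level 4.

4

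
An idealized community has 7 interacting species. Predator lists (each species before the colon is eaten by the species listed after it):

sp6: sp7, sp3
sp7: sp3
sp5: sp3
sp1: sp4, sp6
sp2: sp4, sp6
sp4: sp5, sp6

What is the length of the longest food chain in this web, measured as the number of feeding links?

4 links

One longest chain: sp1 → sp4 → sp6 → sp7 → sp3.
It has 5 species and 4 links.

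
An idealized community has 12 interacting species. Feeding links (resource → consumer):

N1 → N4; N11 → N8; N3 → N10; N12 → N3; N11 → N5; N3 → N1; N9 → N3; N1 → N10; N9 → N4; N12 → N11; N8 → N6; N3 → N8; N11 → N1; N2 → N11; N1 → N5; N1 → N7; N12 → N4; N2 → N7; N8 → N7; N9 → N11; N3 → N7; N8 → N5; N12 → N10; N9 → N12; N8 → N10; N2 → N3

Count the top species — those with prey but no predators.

Top species (has prey, but nothing eats it): N4, N10, N7, N5, N6.
Count: 5.

5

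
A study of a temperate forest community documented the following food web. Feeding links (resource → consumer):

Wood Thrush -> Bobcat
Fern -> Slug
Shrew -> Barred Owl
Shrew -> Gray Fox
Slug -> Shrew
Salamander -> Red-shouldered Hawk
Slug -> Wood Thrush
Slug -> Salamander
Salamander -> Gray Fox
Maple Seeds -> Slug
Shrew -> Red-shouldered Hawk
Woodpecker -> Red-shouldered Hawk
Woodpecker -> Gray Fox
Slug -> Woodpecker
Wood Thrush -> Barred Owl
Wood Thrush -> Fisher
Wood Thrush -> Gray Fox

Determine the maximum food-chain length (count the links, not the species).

3 links

One longest chain: Maple Seeds → Slug → Woodpecker → Red-shouldered Hawk.
It has 4 species and 3 links.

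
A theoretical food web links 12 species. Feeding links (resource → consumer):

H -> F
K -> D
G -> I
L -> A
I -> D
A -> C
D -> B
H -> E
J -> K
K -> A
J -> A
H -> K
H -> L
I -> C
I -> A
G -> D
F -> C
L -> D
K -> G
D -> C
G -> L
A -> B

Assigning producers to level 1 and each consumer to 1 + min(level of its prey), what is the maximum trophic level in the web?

4

Producers (level 1): H, J.
Following each consumer down to its lowest-level prey: H → K → G → I (levels 1 through 4).
All prey of I (G 3) are at level 3 or above, so I is at level 1 + 3 = 4.
Every consumer has at least one prey at level 3 or below, so none exceeds level 4.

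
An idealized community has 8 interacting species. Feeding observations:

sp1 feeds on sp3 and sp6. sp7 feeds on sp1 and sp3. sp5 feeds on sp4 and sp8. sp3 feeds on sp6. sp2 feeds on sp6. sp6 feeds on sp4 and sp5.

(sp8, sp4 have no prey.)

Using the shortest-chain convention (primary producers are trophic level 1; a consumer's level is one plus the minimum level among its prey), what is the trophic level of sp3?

Trophic level 3

sp4 is a producer → level 1.
sp6 eats sp4 → level 2.
sp3 eats sp6 → level 3.
No prey of sp3 is below level 2, so 3 is the minimum.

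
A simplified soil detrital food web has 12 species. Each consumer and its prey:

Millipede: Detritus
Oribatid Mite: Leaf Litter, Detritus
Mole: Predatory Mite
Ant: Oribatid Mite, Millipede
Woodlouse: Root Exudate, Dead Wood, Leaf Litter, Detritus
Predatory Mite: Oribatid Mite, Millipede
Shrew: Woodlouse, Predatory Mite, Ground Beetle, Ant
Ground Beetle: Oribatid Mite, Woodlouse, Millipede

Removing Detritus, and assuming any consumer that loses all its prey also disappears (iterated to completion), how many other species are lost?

1

Remove Detritus.
Round 1: Millipede (all prey gone) → extinct.
No further losses. Total secondary extinctions: 1.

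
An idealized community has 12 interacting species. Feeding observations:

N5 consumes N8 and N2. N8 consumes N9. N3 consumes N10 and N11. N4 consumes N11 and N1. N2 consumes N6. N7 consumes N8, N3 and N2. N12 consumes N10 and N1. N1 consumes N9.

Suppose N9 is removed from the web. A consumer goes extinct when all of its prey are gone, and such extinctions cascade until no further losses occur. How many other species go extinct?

Remove N9.
Round 1: N8 (all prey gone), N1 (all prey gone) → extinct.
No further losses. Total secondary extinctions: 2.

2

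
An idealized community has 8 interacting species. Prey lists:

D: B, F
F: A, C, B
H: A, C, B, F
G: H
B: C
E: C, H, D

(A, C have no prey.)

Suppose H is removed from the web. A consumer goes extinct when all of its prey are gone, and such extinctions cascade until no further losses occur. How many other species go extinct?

Remove H.
Round 1: G (all prey gone) → extinct.
No further losses. Total secondary extinctions: 1.

1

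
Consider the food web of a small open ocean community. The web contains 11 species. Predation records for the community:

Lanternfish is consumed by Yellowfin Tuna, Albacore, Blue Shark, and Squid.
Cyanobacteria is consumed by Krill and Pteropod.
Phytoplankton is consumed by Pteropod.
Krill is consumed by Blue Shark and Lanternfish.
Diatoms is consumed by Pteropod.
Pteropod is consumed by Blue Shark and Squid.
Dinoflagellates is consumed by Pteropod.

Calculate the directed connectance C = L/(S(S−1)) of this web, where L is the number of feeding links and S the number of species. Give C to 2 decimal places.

C = 0.12

The web has S = 11 species and L = 13 feeding links.
C = L / (S(S−1)) = 13 / 110 = 0.1182 ≈ 0.12.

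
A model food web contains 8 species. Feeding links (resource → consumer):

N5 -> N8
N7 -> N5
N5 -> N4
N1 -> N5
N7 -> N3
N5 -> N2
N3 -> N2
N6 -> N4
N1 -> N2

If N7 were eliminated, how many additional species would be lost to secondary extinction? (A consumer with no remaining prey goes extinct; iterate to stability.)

1

Remove N7.
Round 1: N3 (all prey gone) → extinct.
No further losses. Total secondary extinctions: 1.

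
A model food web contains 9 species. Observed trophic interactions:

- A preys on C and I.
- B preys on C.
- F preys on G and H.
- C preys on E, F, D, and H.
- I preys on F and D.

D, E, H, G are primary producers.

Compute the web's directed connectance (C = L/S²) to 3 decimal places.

C = 0.136

The web has S = 9 species and L = 11 feeding links.
C = L / S² = 11 / 81 = 0.1358 ≈ 0.136.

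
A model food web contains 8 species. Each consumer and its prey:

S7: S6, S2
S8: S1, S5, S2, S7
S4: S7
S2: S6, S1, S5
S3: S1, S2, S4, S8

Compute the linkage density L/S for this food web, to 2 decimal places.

L/S = 1.75

There are L = 14 links among S = 8 species.
L/S = 14/8 = 1.7500 ≈ 1.75.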